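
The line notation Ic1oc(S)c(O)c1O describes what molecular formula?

C4H3IO3S

Heavy atoms from the SMILES: 4 C, 1 I, 3 O, 1 S.
Implicit hydrogens by atom environment:
  4 × C (aromatic): no H
  2 × O: 1 H each → 2
  1 × I: no H
  1 × O (aromatic): no H
  1 × S: 1 H
  Total hydrogens = 3.
Molecular formula: C4H3IO3S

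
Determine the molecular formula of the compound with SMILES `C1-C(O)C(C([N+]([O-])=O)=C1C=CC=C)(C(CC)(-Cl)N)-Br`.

Heavy atoms from the SMILES: 1 Br, 12 C, 1 Cl, 2 N, 3 O.
Implicit hydrogens by atom environment:
  4 × C: 1 H each → 4
  4 × C: no H
  3 × C: 2 H each → 6
  1 × Br: no H
  1 × C: 3 H
  1 × Cl: no H
  1 × N: 2 H
  1 × N (charge +1): no H
  1 × O: 1 H
  1 × O: no H
  1 × O (charge -1): no H
  Total hydrogens = 16.
Molecular formula: C12H16BrClN2O3

C12H16BrClN2O3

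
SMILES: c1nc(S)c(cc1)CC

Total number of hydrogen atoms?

Hydrogens are implicit in SMILES; fill each atom to its normal valence:
  3 × C (aromatic): 1 H each → 3
  2 × C (aromatic): no H
  1 × C: 3 H
  1 × C: 2 H
  1 × N (aromatic): no H
  1 × S: 1 H
  Total hydrogens = 9.

9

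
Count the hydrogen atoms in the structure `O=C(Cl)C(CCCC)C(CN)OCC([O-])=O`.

17

Hydrogens are implicit in SMILES; fill each atom to its normal valence:
  5 × C: 2 H each → 10
  3 × O: no H
  2 × C: 1 H each → 2
  2 × C: no H
  1 × C: 3 H
  1 × Cl: no H
  1 × N: 2 H
  1 × O (charge -1): no H
  Total hydrogens = 17.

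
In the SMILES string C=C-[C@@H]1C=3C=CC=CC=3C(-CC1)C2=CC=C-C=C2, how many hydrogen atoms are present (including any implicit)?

Hydrogens are implicit in SMILES; fill each atom to its normal valence:
  9 × C (aromatic): 1 H each → 9
  3 × C: 2 H each → 6
  3 × C: 1 H each → 3
  3 × C (aromatic): no H
  Total hydrogens = 18.

18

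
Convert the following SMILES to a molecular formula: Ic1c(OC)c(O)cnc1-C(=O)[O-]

Heavy atoms from the SMILES: 7 C, 1 I, 1 N, 4 O.
Implicit hydrogens by atom environment:
  4 × C (aromatic): no H
  2 × O: no H
  1 × C: 3 H
  1 × C (aromatic): 1 H
  1 × C: no H
  1 × I: no H
  1 × N (aromatic): no H
  1 × O: 1 H
  1 × O (charge -1): no H
  Total hydrogens = 5.
Net charge -1.
Molecular formula: C7H5INO4-

C7H5INO4-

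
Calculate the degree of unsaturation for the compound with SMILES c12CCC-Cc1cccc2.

5

Molecular formula from the SMILES: C10H12.
DoU = (2C + 2 + N − H − X)/2 = (2·10 + 2 + 0 − 12 − 0)/2 = 10/2 = 5.
(Structurally: 2 ring(s) + 3 π bond(s) = 5.)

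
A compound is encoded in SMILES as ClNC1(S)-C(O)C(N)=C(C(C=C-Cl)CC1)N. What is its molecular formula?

Heavy atoms from the SMILES: 9 C, 2 Cl, 3 N, 1 O, 1 S.
Implicit hydrogens by atom environment:
  4 × C: 1 H each → 4
  3 × C: no H
  2 × C: 2 H each → 4
  2 × Cl: no H
  2 × N: 2 H each → 4
  1 × N: 1 H
  1 × O: 1 H
  1 × S: 1 H
  Total hydrogens = 15.
Molecular formula: C9H15Cl2N3OS

C9H15Cl2N3OS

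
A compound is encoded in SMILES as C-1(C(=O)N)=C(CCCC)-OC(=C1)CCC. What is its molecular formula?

Heavy atoms from the SMILES: 12 C, 1 N, 2 O.
Implicit hydrogens by atom environment:
  5 × C: 2 H each → 10
  3 × C (aromatic): no H
  2 × C: 3 H each → 6
  1 × C (aromatic): 1 H
  1 × C: no H
  1 × N: 2 H
  1 × O (aromatic): no H
  1 × O: no H
  Total hydrogens = 19.
Molecular formula: C12H19NO2

C12H19NO2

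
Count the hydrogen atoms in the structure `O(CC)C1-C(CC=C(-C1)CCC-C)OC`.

24

Hydrogens are implicit in SMILES; fill each atom to its normal valence:
  6 × C: 2 H each → 12
  3 × C: 3 H each → 9
  3 × C: 1 H each → 3
  2 × O: no H
  1 × C: no H
  Total hydrogens = 24.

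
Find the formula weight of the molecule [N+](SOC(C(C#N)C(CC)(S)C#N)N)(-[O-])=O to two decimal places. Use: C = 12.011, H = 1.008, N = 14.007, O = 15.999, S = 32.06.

262.30

Molecular formula: C7H10N4O3S2.
M = 7×12.011 + 10×1.008 + 4×14.007 + 3×15.999 + 2×32.06 = 262.30 g/mol.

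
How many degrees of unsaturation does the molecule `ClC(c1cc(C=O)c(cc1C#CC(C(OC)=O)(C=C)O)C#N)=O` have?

Molecular formula from the SMILES: C16H10ClNO5.
DoU = (2C + 2 + N − H − X)/2 = (2·16 + 2 + 1 − 10 − 1)/2 = 24/2 = 12.
(Structurally: 1 ring(s) + 11 π bond(s) = 12.)

12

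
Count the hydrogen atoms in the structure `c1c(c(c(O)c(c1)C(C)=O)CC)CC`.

Hydrogens are implicit in SMILES; fill each atom to its normal valence:
  4 × C (aromatic): no H
  3 × C: 3 H each → 9
  2 × C: 2 H each → 4
  2 × C (aromatic): 1 H each → 2
  1 × C: no H
  1 × O: 1 H
  1 × O: no H
  Total hydrogens = 16.

16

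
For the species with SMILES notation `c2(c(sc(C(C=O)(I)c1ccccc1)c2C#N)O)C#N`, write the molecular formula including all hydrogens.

Heavy atoms from the SMILES: 14 C, 1 I, 2 N, 2 O, 1 S.
Implicit hydrogens by atom environment:
  5 × C (aromatic): 1 H each → 5
  5 × C (aromatic): no H
  3 × C: no H
  2 × N: no H
  1 × C: 1 H
  1 × I: no H
  1 × O: 1 H
  1 × O: no H
  1 × S (aromatic): no H
  Total hydrogens = 7.
Molecular formula: C14H7IN2O2S

C14H7IN2O2S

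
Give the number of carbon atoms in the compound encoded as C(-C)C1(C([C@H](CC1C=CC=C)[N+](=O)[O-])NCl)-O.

The symbol for carbon appears 11 times in the SMILES. (Cl is a single chlorine, not C + l.)

11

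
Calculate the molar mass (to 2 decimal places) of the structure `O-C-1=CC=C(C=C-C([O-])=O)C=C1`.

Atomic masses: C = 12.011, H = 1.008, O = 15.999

Molecular formula: C9H7O3-.
M = 9×12.011 + 7×1.008 + 3×15.999 = 163.15 g/mol.

163.15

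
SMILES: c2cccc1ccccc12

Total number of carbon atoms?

The symbol for carbon appears 10 times in the SMILES. Lowercase c denotes aromatic carbon and counts toward C.

10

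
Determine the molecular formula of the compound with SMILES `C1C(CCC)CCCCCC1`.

C11H22

Heavy atoms from the SMILES: 11 C.
Implicit hydrogens by atom environment:
  9 × C: 2 H each → 18
  1 × C: 3 H
  1 × C: 1 H
  Total hydrogens = 22.
Molecular formula: C11H22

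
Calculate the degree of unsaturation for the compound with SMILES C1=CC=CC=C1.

4

Molecular formula from the SMILES: C6H6.
DoU = (2C + 2 + N − H − X)/2 = (2·6 + 2 + 0 − 6 − 0)/2 = 8/2 = 4.
(Structurally: 1 ring(s) + 3 π bond(s) = 4.)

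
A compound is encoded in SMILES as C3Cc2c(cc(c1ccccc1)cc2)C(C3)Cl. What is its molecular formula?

C16H15Cl

Heavy atoms from the SMILES: 16 C, 1 Cl.
Implicit hydrogens by atom environment:
  8 × C (aromatic): 1 H each → 8
  4 × C (aromatic): no H
  3 × C: 2 H each → 6
  1 × C: 1 H
  1 × Cl: no H
  Total hydrogens = 15.
Molecular formula: C16H15Cl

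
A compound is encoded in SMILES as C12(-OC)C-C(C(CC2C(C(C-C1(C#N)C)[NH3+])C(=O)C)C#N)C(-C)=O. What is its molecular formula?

C18H26N3O3+

Heavy atoms from the SMILES: 18 C, 3 N, 3 O.
Implicit hydrogens by atom environment:
  6 × C: no H
  5 × C: 1 H each → 5
  4 × C: 3 H each → 12
  3 × C: 2 H each → 6
  3 × O: no H
  2 × N: no H
  1 × N (charge +1): 3 H
  Total hydrogens = 26.
Net charge +1.
Molecular formula: C18H26N3O3+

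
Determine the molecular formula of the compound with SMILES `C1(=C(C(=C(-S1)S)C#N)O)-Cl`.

Heavy atoms from the SMILES: 5 C, 1 Cl, 1 N, 1 O, 2 S.
Implicit hydrogens by atom environment:
  4 × C (aromatic): no H
  1 × C: no H
  1 × Cl: no H
  1 × N: no H
  1 × O: 1 H
  1 × S: 1 H
  1 × S (aromatic): no H
  Total hydrogens = 2.
Molecular formula: C5H2ClNOS2

C5H2ClNOS2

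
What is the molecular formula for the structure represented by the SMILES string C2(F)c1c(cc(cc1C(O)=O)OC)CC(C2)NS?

Heavy atoms from the SMILES: 12 C, 1 F, 1 N, 3 O, 1 S.
Implicit hydrogens by atom environment:
  4 × C (aromatic): no H
  2 × C: 2 H each → 4
  2 × C (aromatic): 1 H each → 2
  2 × C: 1 H each → 2
  2 × O: no H
  1 × C: 3 H
  1 × C: no H
  1 × F: no H
  1 × N: 1 H
  1 × O: 1 H
  1 × S: 1 H
  Total hydrogens = 14.
Molecular formula: C12H14FNO3S

C12H14FNO3S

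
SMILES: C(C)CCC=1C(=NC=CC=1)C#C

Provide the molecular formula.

Heavy atoms from the SMILES: 11 C, 1 N.
Implicit hydrogens by atom environment:
  3 × C: 2 H each → 6
  3 × C (aromatic): 1 H each → 3
  2 × C (aromatic): no H
  1 × C: 3 H
  1 × C: 1 H
  1 × C: no H
  1 × N (aromatic): no H
  Total hydrogens = 13.
Molecular formula: C11H13N

C11H13N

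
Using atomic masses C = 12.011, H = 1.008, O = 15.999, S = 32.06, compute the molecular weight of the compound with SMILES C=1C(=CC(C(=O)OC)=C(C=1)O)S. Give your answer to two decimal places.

184.21

Molecular formula: C8H8O3S.
M = 8×12.011 + 8×1.008 + 3×15.999 + 1×32.06 = 184.21 g/mol.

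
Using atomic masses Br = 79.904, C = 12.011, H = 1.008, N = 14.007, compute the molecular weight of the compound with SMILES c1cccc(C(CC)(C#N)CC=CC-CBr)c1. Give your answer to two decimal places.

Molecular formula: C15H18BrN.
M = 1×79.904 + 15×12.011 + 18×1.008 + 1×14.007 = 292.22 g/mol.

292.22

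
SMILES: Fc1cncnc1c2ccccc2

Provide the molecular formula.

Heavy atoms from the SMILES: 10 C, 1 F, 2 N.
Implicit hydrogens by atom environment:
  7 × C (aromatic): 1 H each → 7
  3 × C (aromatic): no H
  2 × N (aromatic): no H
  1 × F: no H
  Total hydrogens = 7.
Molecular formula: C10H7FN2

C10H7FN2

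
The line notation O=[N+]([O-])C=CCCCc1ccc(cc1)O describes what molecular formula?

Heavy atoms from the SMILES: 11 C, 1 N, 3 O.
Implicit hydrogens by atom environment:
  4 × C (aromatic): 1 H each → 4
  3 × C: 2 H each → 6
  2 × C: 1 H each → 2
  2 × C (aromatic): no H
  1 × N (charge +1): no H
  1 × O: 1 H
  1 × O: no H
  1 × O (charge -1): no H
  Total hydrogens = 13.
Molecular formula: C11H13NO3

C11H13NO3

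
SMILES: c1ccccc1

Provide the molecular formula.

Heavy atoms from the SMILES: 6 C.
Implicit hydrogens by atom environment:
  6 × C (aromatic): 1 H each → 6
  Total hydrogens = 6.
Molecular formula: C6H6

C6H6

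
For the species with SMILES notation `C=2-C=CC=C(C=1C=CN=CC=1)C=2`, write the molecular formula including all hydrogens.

C11H9N

Heavy atoms from the SMILES: 11 C, 1 N.
Implicit hydrogens by atom environment:
  9 × C (aromatic): 1 H each → 9
  2 × C (aromatic): no H
  1 × N (aromatic): no H
  Total hydrogens = 9.
Molecular formula: C11H9N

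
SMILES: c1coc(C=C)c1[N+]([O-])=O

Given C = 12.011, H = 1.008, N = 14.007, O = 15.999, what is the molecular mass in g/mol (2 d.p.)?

139.11

Molecular formula: C6H5NO3.
M = 6×12.011 + 5×1.008 + 1×14.007 + 3×15.999 = 139.11 g/mol.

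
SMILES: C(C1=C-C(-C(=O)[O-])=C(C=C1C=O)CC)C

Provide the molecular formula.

C12H13O3-

Heavy atoms from the SMILES: 12 C, 3 O.
Implicit hydrogens by atom environment:
  4 × C (aromatic): no H
  2 × C: 3 H each → 6
  2 × C: 2 H each → 4
  2 × C (aromatic): 1 H each → 2
  2 × O: no H
  1 × C: 1 H
  1 × C: no H
  1 × O (charge -1): no H
  Total hydrogens = 13.
Net charge -1.
Molecular formula: C12H13O3-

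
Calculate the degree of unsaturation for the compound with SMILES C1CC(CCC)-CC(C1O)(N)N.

1

Molecular formula from the SMILES: C9H20N2O.
DoU = (2C + 2 + N − H − X)/2 = (2·9 + 2 + 2 − 20 − 0)/2 = 2/2 = 1.
(Structurally: 1 ring(s) + 0 π bond(s) = 1.)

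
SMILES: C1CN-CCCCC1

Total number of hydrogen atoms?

15

Hydrogens are implicit in SMILES; fill each atom to its normal valence:
  7 × C: 2 H each → 14
  1 × N: 1 H
  Total hydrogens = 15.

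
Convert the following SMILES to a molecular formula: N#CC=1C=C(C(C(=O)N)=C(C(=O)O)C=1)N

Heavy atoms from the SMILES: 9 C, 3 N, 3 O.
Implicit hydrogens by atom environment:
  4 × C (aromatic): no H
  3 × C: no H
  2 × C (aromatic): 1 H each → 2
  2 × N: 2 H each → 4
  2 × O: no H
  1 × N: no H
  1 × O: 1 H
  Total hydrogens = 7.
Molecular formula: C9H7N3O3

C9H7N3O3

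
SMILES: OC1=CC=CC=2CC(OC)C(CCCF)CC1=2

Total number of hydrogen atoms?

19

Hydrogens are implicit in SMILES; fill each atom to its normal valence:
  5 × C: 2 H each → 10
  3 × C (aromatic): 1 H each → 3
  3 × C (aromatic): no H
  2 × C: 1 H each → 2
  1 × C: 3 H
  1 × F: no H
  1 × O: 1 H
  1 × O: no H
  Total hydrogens = 19.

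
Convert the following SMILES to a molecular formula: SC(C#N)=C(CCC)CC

C8H13NS

Heavy atoms from the SMILES: 8 C, 1 N, 1 S.
Implicit hydrogens by atom environment:
  3 × C: 2 H each → 6
  3 × C: no H
  2 × C: 3 H each → 6
  1 × N: no H
  1 × S: 1 H
  Total hydrogens = 13.
Molecular formula: C8H13NS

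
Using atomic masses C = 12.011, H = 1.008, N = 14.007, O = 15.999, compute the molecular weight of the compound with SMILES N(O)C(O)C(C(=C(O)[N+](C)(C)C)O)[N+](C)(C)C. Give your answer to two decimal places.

251.33

Molecular formula: [C10H25N3O4]2+.
M = 10×12.011 + 25×1.008 + 3×14.007 + 4×15.999 = 251.33 g/mol.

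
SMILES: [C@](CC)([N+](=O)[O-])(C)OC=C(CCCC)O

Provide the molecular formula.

Heavy atoms from the SMILES: 10 C, 1 N, 4 O.
Implicit hydrogens by atom environment:
  4 × C: 2 H each → 8
  3 × C: 3 H each → 9
  2 × C: no H
  2 × O: no H
  1 × C: 1 H
  1 × N (charge +1): no H
  1 × O: 1 H
  1 × O (charge -1): no H
  Total hydrogens = 19.
Molecular formula: C10H19NO4

C10H19NO4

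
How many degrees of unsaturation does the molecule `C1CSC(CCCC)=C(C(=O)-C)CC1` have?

3

Molecular formula from the SMILES: C12H20OS.
DoU = (2C + 2 + N − H − X)/2 = (2·12 + 2 + 0 − 20 − 0)/2 = 6/2 = 3.
(Structurally: 1 ring(s) + 2 π bond(s) = 3.)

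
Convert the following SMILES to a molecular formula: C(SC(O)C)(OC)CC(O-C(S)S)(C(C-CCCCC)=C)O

Heavy atoms from the SMILES: 15 C, 4 O, 3 S.
Implicit hydrogens by atom environment:
  7 × C: 2 H each → 14
  3 × C: 3 H each → 9
  3 × C: 1 H each → 3
  2 × C: no H
  2 × O: 1 H each → 2
  2 × O: no H
  2 × S: 1 H each → 2
  1 × S: no H
  Total hydrogens = 30.
Molecular formula: C15H30O4S3

C15H30O4S3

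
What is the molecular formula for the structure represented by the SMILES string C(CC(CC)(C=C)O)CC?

C9H18O

Heavy atoms from the SMILES: 9 C, 1 O.
Implicit hydrogens by atom environment:
  5 × C: 2 H each → 10
  2 × C: 3 H each → 6
  1 × C: 1 H
  1 × C: no H
  1 × O: 1 H
  Total hydrogens = 18.
Molecular formula: C9H18O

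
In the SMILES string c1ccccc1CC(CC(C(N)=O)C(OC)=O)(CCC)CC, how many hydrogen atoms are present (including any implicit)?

Hydrogens are implicit in SMILES; fill each atom to its normal valence:
  5 × C: 2 H each → 10
  5 × C (aromatic): 1 H each → 5
  3 × C: 3 H each → 9
  3 × C: no H
  3 × O: no H
  1 × C: 1 H
  1 × C (aromatic): no H
  1 × N: 2 H
  Total hydrogens = 27.

27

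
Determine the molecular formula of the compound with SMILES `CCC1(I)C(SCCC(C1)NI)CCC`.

C11H21I2NS

Heavy atoms from the SMILES: 11 C, 2 I, 1 N, 1 S.
Implicit hydrogens by atom environment:
  6 × C: 2 H each → 12
  2 × C: 3 H each → 6
  2 × C: 1 H each → 2
  2 × I: no H
  1 × C: no H
  1 × N: 1 H
  1 × S: no H
  Total hydrogens = 21.
Molecular formula: C11H21I2NS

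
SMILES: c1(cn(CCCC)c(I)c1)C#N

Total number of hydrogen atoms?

Hydrogens are implicit in SMILES; fill each atom to its normal valence:
  3 × C: 2 H each → 6
  2 × C (aromatic): 1 H each → 2
  2 × C (aromatic): no H
  1 × C: 3 H
  1 × C: no H
  1 × I: no H
  1 × N (aromatic): no H
  1 × N: no H
  Total hydrogens = 11.

11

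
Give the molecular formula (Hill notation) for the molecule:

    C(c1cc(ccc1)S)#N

Heavy atoms from the SMILES: 7 C, 1 N, 1 S.
Implicit hydrogens by atom environment:
  4 × C (aromatic): 1 H each → 4
  2 × C (aromatic): no H
  1 × C: no H
  1 × N: no H
  1 × S: 1 H
  Total hydrogens = 5.
Molecular formula: C7H5NS

C7H5NS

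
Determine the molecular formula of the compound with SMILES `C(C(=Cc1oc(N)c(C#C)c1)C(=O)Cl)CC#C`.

Heavy atoms from the SMILES: 13 C, 1 Cl, 1 N, 2 O.
Implicit hydrogens by atom environment:
  4 × C: no H
  3 × C: 1 H each → 3
  3 × C (aromatic): no H
  2 × C: 2 H each → 4
  1 × C (aromatic): 1 H
  1 × Cl: no H
  1 × N: 2 H
  1 × O (aromatic): no H
  1 × O: no H
  Total hydrogens = 10.
Molecular formula: C13H10ClNO2

C13H10ClNO2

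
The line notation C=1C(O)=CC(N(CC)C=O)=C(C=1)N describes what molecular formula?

C9H12N2O2

Heavy atoms from the SMILES: 9 C, 2 N, 2 O.
Implicit hydrogens by atom environment:
  3 × C (aromatic): 1 H each → 3
  3 × C (aromatic): no H
  1 × C: 3 H
  1 × C: 2 H
  1 × C: 1 H
  1 × N: 2 H
  1 × N: no H
  1 × O: 1 H
  1 × O: no H
  Total hydrogens = 12.
Molecular formula: C9H12N2O2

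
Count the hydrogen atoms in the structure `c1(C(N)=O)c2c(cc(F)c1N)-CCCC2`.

13

Hydrogens are implicit in SMILES; fill each atom to its normal valence:
  5 × C (aromatic): no H
  4 × C: 2 H each → 8
  2 × N: 2 H each → 4
  1 × C (aromatic): 1 H
  1 × C: no H
  1 × F: no H
  1 × O: no H
  Total hydrogens = 13.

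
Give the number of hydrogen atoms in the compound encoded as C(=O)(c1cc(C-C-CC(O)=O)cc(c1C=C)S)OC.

Hydrogens are implicit in SMILES; fill each atom to its normal valence:
  4 × C: 2 H each → 8
  4 × C (aromatic): no H
  3 × O: no H
  2 × C (aromatic): 1 H each → 2
  2 × C: no H
  1 × C: 3 H
  1 × C: 1 H
  1 × O: 1 H
  1 × S: 1 H
  Total hydrogens = 16.

16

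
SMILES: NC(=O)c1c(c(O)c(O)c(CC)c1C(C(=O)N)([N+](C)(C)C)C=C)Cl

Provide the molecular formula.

Heavy atoms from the SMILES: 16 C, 1 Cl, 3 N, 4 O.
Implicit hydrogens by atom environment:
  6 × C (aromatic): no H
  4 × C: 3 H each → 12
  3 × C: no H
  2 × C: 2 H each → 4
  2 × N: 2 H each → 4
  2 × O: 1 H each → 2
  2 × O: no H
  1 × C: 1 H
  1 × Cl: no H
  1 × N (charge +1): no H
  Total hydrogens = 23.
Net charge +1.
Molecular formula: C16H23ClN3O4+

C16H23ClN3O4+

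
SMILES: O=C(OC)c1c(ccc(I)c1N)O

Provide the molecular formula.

C8H8INO3

Heavy atoms from the SMILES: 8 C, 1 I, 1 N, 3 O.
Implicit hydrogens by atom environment:
  4 × C (aromatic): no H
  2 × C (aromatic): 1 H each → 2
  2 × O: no H
  1 × C: 3 H
  1 × C: no H
  1 × I: no H
  1 × N: 2 H
  1 × O: 1 H
  Total hydrogens = 8.
Molecular formula: C8H8INO3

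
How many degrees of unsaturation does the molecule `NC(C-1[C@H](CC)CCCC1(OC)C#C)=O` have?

Molecular formula from the SMILES: C12H19NO2.
DoU = (2C + 2 + N − H − X)/2 = (2·12 + 2 + 1 − 19 − 0)/2 = 8/2 = 4.
(Structurally: 1 ring(s) + 3 π bond(s) = 4.)

4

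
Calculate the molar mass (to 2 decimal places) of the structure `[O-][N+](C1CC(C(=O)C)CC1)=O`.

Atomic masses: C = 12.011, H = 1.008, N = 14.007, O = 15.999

157.17

Molecular formula: C7H11NO3.
M = 7×12.011 + 11×1.008 + 1×14.007 + 3×15.999 = 157.17 g/mol.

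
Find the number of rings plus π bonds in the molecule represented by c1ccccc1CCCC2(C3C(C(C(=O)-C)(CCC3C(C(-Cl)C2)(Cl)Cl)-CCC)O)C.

7

Molecular formula from the SMILES: C25H35Cl3O2.
DoU = (2C + 2 + N − H − X)/2 = (2·25 + 2 + 0 − 35 − 3)/2 = 14/2 = 7.
(Structurally: 3 ring(s) + 4 π bond(s) = 7.)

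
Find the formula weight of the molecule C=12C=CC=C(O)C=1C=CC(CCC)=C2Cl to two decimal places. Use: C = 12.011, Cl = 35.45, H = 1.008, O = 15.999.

220.70

Molecular formula: C13H13ClO.
M = 13×12.011 + 1×35.45 + 13×1.008 + 1×15.999 = 220.70 g/mol.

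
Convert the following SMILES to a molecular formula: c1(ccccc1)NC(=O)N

Heavy atoms from the SMILES: 7 C, 2 N, 1 O.
Implicit hydrogens by atom environment:
  5 × C (aromatic): 1 H each → 5
  1 × C (aromatic): no H
  1 × C: no H
  1 × N: 2 H
  1 × N: 1 H
  1 × O: no H
  Total hydrogens = 8.
Molecular formula: C7H8N2O

C7H8N2O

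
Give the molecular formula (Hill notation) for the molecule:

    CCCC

C4H10

Heavy atoms from the SMILES: 4 C.
Implicit hydrogens by atom environment:
  2 × C: 3 H each → 6
  2 × C: 2 H each → 4
  Total hydrogens = 10.
Molecular formula: C4H10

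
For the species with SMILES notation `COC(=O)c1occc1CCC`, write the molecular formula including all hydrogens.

C9H12O3

Heavy atoms from the SMILES: 9 C, 3 O.
Implicit hydrogens by atom environment:
  2 × C: 3 H each → 6
  2 × C: 2 H each → 4
  2 × C (aromatic): 1 H each → 2
  2 × C (aromatic): no H
  2 × O: no H
  1 × C: no H
  1 × O (aromatic): no H
  Total hydrogens = 12.
Molecular formula: C9H12O3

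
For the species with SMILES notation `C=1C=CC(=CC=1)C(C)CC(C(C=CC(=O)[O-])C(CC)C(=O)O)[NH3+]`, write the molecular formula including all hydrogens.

C18H25NO4

Heavy atoms from the SMILES: 18 C, 1 N, 4 O.
Implicit hydrogens by atom environment:
  6 × C: 1 H each → 6
  5 × C (aromatic): 1 H each → 5
  2 × C: 3 H each → 6
  2 × C: 2 H each → 4
  2 × C: no H
  2 × O: no H
  1 × C (aromatic): no H
  1 × N (charge +1): 3 H
  1 × O: 1 H
  1 × O (charge -1): no H
  Total hydrogens = 25.
Molecular formula: C18H25NO4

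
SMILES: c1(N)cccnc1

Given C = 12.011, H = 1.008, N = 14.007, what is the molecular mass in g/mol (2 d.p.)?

94.12

Molecular formula: C5H6N2.
M = 5×12.011 + 6×1.008 + 2×14.007 = 94.12 g/mol.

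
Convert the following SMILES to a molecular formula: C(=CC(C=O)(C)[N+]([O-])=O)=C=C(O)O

C7H7NO5

Heavy atoms from the SMILES: 7 C, 1 N, 5 O.
Implicit hydrogens by atom environment:
  4 × C: no H
  2 × C: 1 H each → 2
  2 × O: 1 H each → 2
  2 × O: no H
  1 × C: 3 H
  1 × N (charge +1): no H
  1 × O (charge -1): no H
  Total hydrogens = 7.
Molecular formula: C7H7NO5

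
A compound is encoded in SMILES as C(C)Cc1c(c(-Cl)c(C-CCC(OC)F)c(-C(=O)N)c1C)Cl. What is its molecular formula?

C16H22Cl2FNO2

Heavy atoms from the SMILES: 16 C, 2 Cl, 1 F, 1 N, 2 O.
Implicit hydrogens by atom environment:
  6 × C (aromatic): no H
  5 × C: 2 H each → 10
  3 × C: 3 H each → 9
  2 × Cl: no H
  2 × O: no H
  1 × C: 1 H
  1 × C: no H
  1 × F: no H
  1 × N: 2 H
  Total hydrogens = 22.
Molecular formula: C16H22Cl2FNO2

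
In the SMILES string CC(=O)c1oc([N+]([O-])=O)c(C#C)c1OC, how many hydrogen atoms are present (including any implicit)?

7

Hydrogens are implicit in SMILES; fill each atom to its normal valence:
  4 × C (aromatic): no H
  3 × O: no H
  2 × C: 3 H each → 6
  2 × C: no H
  1 × C: 1 H
  1 × N (charge +1): no H
  1 × O (aromatic): no H
  1 × O (charge -1): no H
  Total hydrogens = 7.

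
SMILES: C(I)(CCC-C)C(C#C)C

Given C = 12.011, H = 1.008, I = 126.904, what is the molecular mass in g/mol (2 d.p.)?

250.12

Molecular formula: C9H15I.
M = 9×12.011 + 15×1.008 + 1×126.904 = 250.12 g/mol.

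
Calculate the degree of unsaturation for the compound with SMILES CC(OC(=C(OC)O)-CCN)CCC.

Molecular formula from the SMILES: C10H21NO3.
DoU = (2C + 2 + N − H − X)/2 = (2·10 + 2 + 1 − 21 − 0)/2 = 2/2 = 1.
(Structurally: 0 ring(s) + 1 π bond(s) = 1.)

1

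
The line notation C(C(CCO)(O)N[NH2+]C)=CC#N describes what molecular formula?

C7H14N3O2+

Heavy atoms from the SMILES: 7 C, 3 N, 2 O.
Implicit hydrogens by atom environment:
  2 × C: 2 H each → 4
  2 × C: 1 H each → 2
  2 × C: no H
  2 × O: 1 H each → 2
  1 × C: 3 H
  1 × N (charge +1): 2 H
  1 × N: 1 H
  1 × N: no H
  Total hydrogens = 14.
Net charge +1.
Molecular formula: C7H14N3O2+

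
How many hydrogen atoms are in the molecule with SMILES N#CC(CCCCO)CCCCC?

Hydrogens are implicit in SMILES; fill each atom to its normal valence:
  8 × C: 2 H each → 16
  1 × C: 3 H
  1 × C: 1 H
  1 × C: no H
  1 × N: no H
  1 × O: 1 H
  Total hydrogens = 21.

21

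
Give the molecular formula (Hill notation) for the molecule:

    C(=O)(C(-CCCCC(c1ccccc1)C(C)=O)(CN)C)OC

Heavy atoms from the SMILES: 18 C, 1 N, 3 O.
Implicit hydrogens by atom environment:
  5 × C: 2 H each → 10
  5 × C (aromatic): 1 H each → 5
  3 × C: 3 H each → 9
  3 × C: no H
  3 × O: no H
  1 × C: 1 H
  1 × C (aromatic): no H
  1 × N: 2 H
  Total hydrogens = 27.
Molecular formula: C18H27NO3

C18H27NO3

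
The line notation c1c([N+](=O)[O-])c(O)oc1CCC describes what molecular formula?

C7H9NO4

Heavy atoms from the SMILES: 7 C, 1 N, 4 O.
Implicit hydrogens by atom environment:
  3 × C (aromatic): no H
  2 × C: 2 H each → 4
  1 × C: 3 H
  1 × C (aromatic): 1 H
  1 × N (charge +1): no H
  1 × O: 1 H
  1 × O (aromatic): no H
  1 × O: no H
  1 × O (charge -1): no H
  Total hydrogens = 9.
Molecular formula: C7H9NO4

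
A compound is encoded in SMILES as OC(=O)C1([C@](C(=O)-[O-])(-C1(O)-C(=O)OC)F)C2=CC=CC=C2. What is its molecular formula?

Heavy atoms from the SMILES: 13 C, 1 F, 7 O.
Implicit hydrogens by atom environment:
  6 × C: no H
  5 × C (aromatic): 1 H each → 5
  4 × O: no H
  2 × O: 1 H each → 2
  1 × C: 3 H
  1 × C (aromatic): no H
  1 × F: no H
  1 × O (charge -1): no H
  Total hydrogens = 10.
Net charge -1.
Molecular formula: C13H10FO7-

C13H10FO7-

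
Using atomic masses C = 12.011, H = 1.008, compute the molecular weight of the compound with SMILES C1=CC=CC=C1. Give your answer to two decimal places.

Molecular formula: C6H6.
M = 6×12.011 + 6×1.008 = 78.11 g/mol.

78.11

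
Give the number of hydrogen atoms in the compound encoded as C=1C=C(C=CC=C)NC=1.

Hydrogens are implicit in SMILES; fill each atom to its normal valence:
  3 × C (aromatic): 1 H each → 3
  3 × C: 1 H each → 3
  1 × C: 2 H
  1 × C (aromatic): no H
  1 × N (aromatic): 1 H
  Total hydrogens = 9.

9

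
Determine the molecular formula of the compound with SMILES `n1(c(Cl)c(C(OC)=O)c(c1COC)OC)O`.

C9H12ClNO5

Heavy atoms from the SMILES: 9 C, 1 Cl, 1 N, 5 O.
Implicit hydrogens by atom environment:
  4 × C (aromatic): no H
  4 × O: no H
  3 × C: 3 H each → 9
  1 × C: 2 H
  1 × C: no H
  1 × Cl: no H
  1 × N (aromatic): no H
  1 × O: 1 H
  Total hydrogens = 12.
Molecular formula: C9H12ClNO5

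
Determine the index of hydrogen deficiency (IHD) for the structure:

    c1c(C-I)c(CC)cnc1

Molecular formula from the SMILES: C8H10IN.
DoU = (2C + 2 + N − H − X)/2 = (2·8 + 2 + 1 − 10 − 1)/2 = 8/2 = 4.
(Structurally: 1 ring(s) + 3 π bond(s) = 4.)

4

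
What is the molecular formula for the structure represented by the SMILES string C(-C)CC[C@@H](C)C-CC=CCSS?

Heavy atoms from the SMILES: 11 C, 2 S.
Implicit hydrogens by atom environment:
  6 × C: 2 H each → 12
  3 × C: 1 H each → 3
  2 × C: 3 H each → 6
  1 × S: 1 H
  1 × S: no H
  Total hydrogens = 22.
Molecular formula: C11H22S2

C11H22S2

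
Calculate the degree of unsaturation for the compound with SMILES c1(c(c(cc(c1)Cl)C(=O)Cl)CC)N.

5

Molecular formula from the SMILES: C9H9Cl2NO.
DoU = (2C + 2 + N − H − X)/2 = (2·9 + 2 + 1 − 9 − 2)/2 = 10/2 = 5.
(Structurally: 1 ring(s) + 4 π bond(s) = 5.)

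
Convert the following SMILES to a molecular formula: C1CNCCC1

C5H11N

Heavy atoms from the SMILES: 5 C, 1 N.
Implicit hydrogens by atom environment:
  5 × C: 2 H each → 10
  1 × N: 1 H
  Total hydrogens = 11.
Molecular formula: C5H11N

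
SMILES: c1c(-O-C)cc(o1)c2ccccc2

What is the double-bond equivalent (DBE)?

7

Molecular formula from the SMILES: C11H10O2.
DoU = (2C + 2 + N − H − X)/2 = (2·11 + 2 + 0 − 10 − 0)/2 = 14/2 = 7.
(Structurally: 2 ring(s) + 5 π bond(s) = 7.)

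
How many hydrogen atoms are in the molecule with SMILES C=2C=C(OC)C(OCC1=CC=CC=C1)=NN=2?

Hydrogens are implicit in SMILES; fill each atom to its normal valence:
  7 × C (aromatic): 1 H each → 7
  3 × C (aromatic): no H
  2 × N (aromatic): no H
  2 × O: no H
  1 × C: 3 H
  1 × C: 2 H
  Total hydrogens = 12.

12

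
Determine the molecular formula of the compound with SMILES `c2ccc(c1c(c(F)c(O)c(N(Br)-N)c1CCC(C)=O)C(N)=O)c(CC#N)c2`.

C19H18BrFN4O3

Heavy atoms from the SMILES: 1 Br, 19 C, 1 F, 4 N, 3 O.
Implicit hydrogens by atom environment:
  8 × C (aromatic): no H
  4 × C (aromatic): 1 H each → 4
  3 × C: 2 H each → 6
  3 × C: no H
  2 × N: 2 H each → 4
  2 × N: no H
  2 × O: no H
  1 × Br: no H
  1 × C: 3 H
  1 × F: no H
  1 × O: 1 H
  Total hydrogens = 18.
Molecular formula: C19H18BrFN4O3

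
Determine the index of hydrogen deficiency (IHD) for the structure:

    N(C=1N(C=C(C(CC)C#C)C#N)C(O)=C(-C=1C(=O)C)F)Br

9

Molecular formula from the SMILES: C14H13BrFN3O2.
DoU = (2C + 2 + N − H − X)/2 = (2·14 + 2 + 3 − 13 − 2)/2 = 18/2 = 9.
(Structurally: 1 ring(s) + 8 π bond(s) = 9.)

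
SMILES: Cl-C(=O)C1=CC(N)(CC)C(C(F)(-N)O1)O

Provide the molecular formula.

C8H12ClFN2O3

Heavy atoms from the SMILES: 8 C, 1 Cl, 1 F, 2 N, 3 O.
Implicit hydrogens by atom environment:
  4 × C: no H
  2 × C: 1 H each → 2
  2 × N: 2 H each → 4
  2 × O: no H
  1 × C: 3 H
  1 × C: 2 H
  1 × Cl: no H
  1 × F: no H
  1 × O: 1 H
  Total hydrogens = 12.
Molecular formula: C8H12ClFN2O3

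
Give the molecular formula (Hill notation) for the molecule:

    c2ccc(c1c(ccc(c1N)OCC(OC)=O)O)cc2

C15H15NO4

Heavy atoms from the SMILES: 15 C, 1 N, 4 O.
Implicit hydrogens by atom environment:
  7 × C (aromatic): 1 H each → 7
  5 × C (aromatic): no H
  3 × O: no H
  1 × C: 3 H
  1 × C: 2 H
  1 × C: no H
  1 × N: 2 H
  1 × O: 1 H
  Total hydrogens = 15.
Molecular formula: C15H15NO4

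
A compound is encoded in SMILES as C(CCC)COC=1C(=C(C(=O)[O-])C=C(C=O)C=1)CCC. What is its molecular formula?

C16H21O4-

Heavy atoms from the SMILES: 16 C, 4 O.
Implicit hydrogens by atom environment:
  6 × C: 2 H each → 12
  4 × C (aromatic): no H
  3 × O: no H
  2 × C: 3 H each → 6
  2 × C (aromatic): 1 H each → 2
  1 × C: 1 H
  1 × C: no H
  1 × O (charge -1): no H
  Total hydrogens = 21.
Net charge -1.
Molecular formula: C16H21O4-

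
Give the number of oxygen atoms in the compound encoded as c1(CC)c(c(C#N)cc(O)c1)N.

1

The symbol for oxygen appears 1 time in the SMILES.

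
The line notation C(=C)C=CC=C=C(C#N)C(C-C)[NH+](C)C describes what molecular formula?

C13H19N2+

Heavy atoms from the SMILES: 13 C, 2 N.
Implicit hydrogens by atom environment:
  5 × C: 1 H each → 5
  3 × C: 3 H each → 9
  3 × C: no H
  2 × C: 2 H each → 4
  1 × N (charge +1): 1 H
  1 × N: no H
  Total hydrogens = 19.
Net charge +1.
Molecular formula: C13H19N2+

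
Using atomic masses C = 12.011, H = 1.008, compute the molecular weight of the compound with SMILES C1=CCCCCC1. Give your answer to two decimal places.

96.17

Molecular formula: C7H12.
M = 7×12.011 + 12×1.008 = 96.17 g/mol.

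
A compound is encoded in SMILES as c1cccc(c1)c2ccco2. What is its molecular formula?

C10H8O

Heavy atoms from the SMILES: 10 C, 1 O.
Implicit hydrogens by atom environment:
  8 × C (aromatic): 1 H each → 8
  2 × C (aromatic): no H
  1 × O (aromatic): no H
  Total hydrogens = 8.
Molecular formula: C10H8O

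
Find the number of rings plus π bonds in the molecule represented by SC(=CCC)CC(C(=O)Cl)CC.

2

Molecular formula from the SMILES: C9H15ClOS.
DoU = (2C + 2 + N − H − X)/2 = (2·9 + 2 + 0 − 15 − 1)/2 = 4/2 = 2.
(Structurally: 0 ring(s) + 2 π bond(s) = 2.)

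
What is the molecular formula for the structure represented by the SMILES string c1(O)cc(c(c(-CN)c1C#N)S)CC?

Heavy atoms from the SMILES: 10 C, 2 N, 1 O, 1 S.
Implicit hydrogens by atom environment:
  5 × C (aromatic): no H
  2 × C: 2 H each → 4
  1 × C: 3 H
  1 × C (aromatic): 1 H
  1 × C: no H
  1 × N: 2 H
  1 × N: no H
  1 × O: 1 H
  1 × S: 1 H
  Total hydrogens = 12.
Molecular formula: C10H12N2OS

C10H12N2OS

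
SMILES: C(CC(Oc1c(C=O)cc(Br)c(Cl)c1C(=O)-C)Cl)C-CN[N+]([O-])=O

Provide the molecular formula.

C14H15BrCl2N2O5

Heavy atoms from the SMILES: 1 Br, 14 C, 2 Cl, 2 N, 5 O.
Implicit hydrogens by atom environment:
  5 × C (aromatic): no H
  4 × C: 2 H each → 8
  4 × O: no H
  2 × C: 1 H each → 2
  2 × Cl: no H
  1 × Br: no H
  1 × C: 3 H
  1 × C (aromatic): 1 H
  1 × C: no H
  1 × N: 1 H
  1 × N (charge +1): no H
  1 × O (charge -1): no H
  Total hydrogens = 15.
Molecular formula: C14H15BrCl2N2O5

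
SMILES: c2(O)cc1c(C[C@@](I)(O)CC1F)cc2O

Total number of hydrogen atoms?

Hydrogens are implicit in SMILES; fill each atom to its normal valence:
  4 × C (aromatic): no H
  3 × O: 1 H each → 3
  2 × C: 2 H each → 4
  2 × C (aromatic): 1 H each → 2
  1 × C: 1 H
  1 × C: no H
  1 × F: no H
  1 × I: no H
  Total hydrogens = 10.

10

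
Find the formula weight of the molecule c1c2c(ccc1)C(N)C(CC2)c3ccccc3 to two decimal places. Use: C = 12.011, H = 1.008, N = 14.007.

Molecular formula: C16H17N.
M = 16×12.011 + 17×1.008 + 1×14.007 = 223.32 g/mol.

223.32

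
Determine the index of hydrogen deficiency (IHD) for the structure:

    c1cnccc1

4

Molecular formula from the SMILES: C5H5N.
DoU = (2C + 2 + N − H − X)/2 = (2·5 + 2 + 1 − 5 − 0)/2 = 8/2 = 4.
(Structurally: 1 ring(s) + 3 π bond(s) = 4.)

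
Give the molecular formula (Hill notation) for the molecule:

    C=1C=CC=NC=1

Heavy atoms from the SMILES: 5 C, 1 N.
Implicit hydrogens by atom environment:
  5 × C (aromatic): 1 H each → 5
  1 × N (aromatic): no H
  Total hydrogens = 5.
Molecular formula: C5H5N

C5H5N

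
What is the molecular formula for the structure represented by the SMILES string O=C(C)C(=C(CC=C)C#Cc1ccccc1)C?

C16H16O

Heavy atoms from the SMILES: 16 C, 1 O.
Implicit hydrogens by atom environment:
  5 × C (aromatic): 1 H each → 5
  5 × C: no H
  2 × C: 3 H each → 6
  2 × C: 2 H each → 4
  1 × C: 1 H
  1 × C (aromatic): no H
  1 × O: no H
  Total hydrogens = 16.
Molecular formula: C16H16O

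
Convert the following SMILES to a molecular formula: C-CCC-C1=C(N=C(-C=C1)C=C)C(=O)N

Heavy atoms from the SMILES: 12 C, 2 N, 1 O.
Implicit hydrogens by atom environment:
  4 × C: 2 H each → 8
  3 × C (aromatic): no H
  2 × C (aromatic): 1 H each → 2
  1 × C: 3 H
  1 × C: 1 H
  1 × C: no H
  1 × N: 2 H
  1 × N (aromatic): no H
  1 × O: no H
  Total hydrogens = 16.
Molecular formula: C12H16N2O

C12H16N2O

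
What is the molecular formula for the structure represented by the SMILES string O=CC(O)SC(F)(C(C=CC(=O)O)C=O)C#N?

C9H8FNO5S

Heavy atoms from the SMILES: 9 C, 1 F, 1 N, 5 O, 1 S.
Implicit hydrogens by atom environment:
  6 × C: 1 H each → 6
  3 × C: no H
  3 × O: no H
  2 × O: 1 H each → 2
  1 × F: no H
  1 × N: no H
  1 × S: no H
  Total hydrogens = 8.
Molecular formula: C9H8FNO5S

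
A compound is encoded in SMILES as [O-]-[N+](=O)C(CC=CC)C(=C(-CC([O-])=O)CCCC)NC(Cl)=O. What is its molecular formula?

C14H20ClN2O5-

Heavy atoms from the SMILES: 14 C, 1 Cl, 2 N, 5 O.
Implicit hydrogens by atom environment:
  5 × C: 2 H each → 10
  4 × C: no H
  3 × C: 1 H each → 3
  3 × O: no H
  2 × C: 3 H each → 6
  2 × O (charge -1): no H
  1 × Cl: no H
  1 × N: 1 H
  1 × N (charge +1): no H
  Total hydrogens = 20.
Net charge -1.
Molecular formula: C14H20ClN2O5-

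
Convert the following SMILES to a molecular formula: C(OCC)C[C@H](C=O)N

C6H13NO2

Heavy atoms from the SMILES: 6 C, 1 N, 2 O.
Implicit hydrogens by atom environment:
  3 × C: 2 H each → 6
  2 × C: 1 H each → 2
  2 × O: no H
  1 × C: 3 H
  1 × N: 2 H
  Total hydrogens = 13.
Molecular formula: C6H13NO2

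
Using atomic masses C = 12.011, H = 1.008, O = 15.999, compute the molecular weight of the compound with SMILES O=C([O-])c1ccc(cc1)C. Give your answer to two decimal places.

135.14

Molecular formula: C8H7O2-.
M = 8×12.011 + 7×1.008 + 2×15.999 = 135.14 g/mol.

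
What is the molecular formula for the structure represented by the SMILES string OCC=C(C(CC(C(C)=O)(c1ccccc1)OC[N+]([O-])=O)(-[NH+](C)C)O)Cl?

Heavy atoms from the SMILES: 17 C, 1 Cl, 2 N, 6 O.
Implicit hydrogens by atom environment:
  5 × C (aromatic): 1 H each → 5
  4 × C: no H
  3 × C: 3 H each → 9
  3 × C: 2 H each → 6
  3 × O: no H
  2 × O: 1 H each → 2
  1 × C: 1 H
  1 × C (aromatic): no H
  1 × Cl: no H
  1 × N (charge +1): 1 H
  1 × N (charge +1): no H
  1 × O (charge -1): no H
  Total hydrogens = 24.
Net charge +1.
Molecular formula: C17H24ClN2O6+

C17H24ClN2O6+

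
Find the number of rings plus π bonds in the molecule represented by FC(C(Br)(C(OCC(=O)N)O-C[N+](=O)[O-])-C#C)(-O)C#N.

Molecular formula from the SMILES: C9H9BrFN3O6.
DoU = (2C + 2 + N − H − X)/2 = (2·9 + 2 + 3 − 9 − 2)/2 = 12/2 = 6.
(Structurally: 0 ring(s) + 6 π bond(s) = 6.)

6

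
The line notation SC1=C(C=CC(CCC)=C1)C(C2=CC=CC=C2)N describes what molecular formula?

C16H19NS

Heavy atoms from the SMILES: 16 C, 1 N, 1 S.
Implicit hydrogens by atom environment:
  8 × C (aromatic): 1 H each → 8
  4 × C (aromatic): no H
  2 × C: 2 H each → 4
  1 × C: 3 H
  1 × C: 1 H
  1 × N: 2 H
  1 × S: 1 H
  Total hydrogens = 19.
Molecular formula: C16H19NS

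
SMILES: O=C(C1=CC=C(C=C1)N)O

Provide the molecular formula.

Heavy atoms from the SMILES: 7 C, 1 N, 2 O.
Implicit hydrogens by atom environment:
  4 × C (aromatic): 1 H each → 4
  2 × C (aromatic): no H
  1 × C: no H
  1 × N: 2 H
  1 × O: 1 H
  1 × O: no H
  Total hydrogens = 7.
Molecular formula: C7H7NO2

C7H7NO2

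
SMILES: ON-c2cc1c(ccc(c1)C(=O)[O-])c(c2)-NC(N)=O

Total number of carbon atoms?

The symbol for carbon appears 12 times in the SMILES. Lowercase c denotes aromatic carbon and counts toward C.

12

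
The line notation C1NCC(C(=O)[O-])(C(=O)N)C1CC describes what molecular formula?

C8H13N2O3-

Heavy atoms from the SMILES: 8 C, 2 N, 3 O.
Implicit hydrogens by atom environment:
  3 × C: 2 H each → 6
  3 × C: no H
  2 × O: no H
  1 × C: 3 H
  1 × C: 1 H
  1 × N: 2 H
  1 × N: 1 H
  1 × O (charge -1): no H
  Total hydrogens = 13.
Net charge -1.
Molecular formula: C8H13N2O3-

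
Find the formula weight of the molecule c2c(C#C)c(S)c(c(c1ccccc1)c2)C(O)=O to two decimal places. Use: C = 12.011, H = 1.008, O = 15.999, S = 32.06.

254.30

Molecular formula: C15H10O2S.
M = 15×12.011 + 10×1.008 + 2×15.999 + 1×32.06 = 254.30 g/mol.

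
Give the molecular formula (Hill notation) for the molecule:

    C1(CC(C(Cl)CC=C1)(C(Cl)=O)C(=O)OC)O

C10H12Cl2O4

Heavy atoms from the SMILES: 10 C, 2 Cl, 4 O.
Implicit hydrogens by atom environment:
  4 × C: 1 H each → 4
  3 × C: no H
  3 × O: no H
  2 × C: 2 H each → 4
  2 × Cl: no H
  1 × C: 3 H
  1 × O: 1 H
  Total hydrogens = 12.
Molecular formula: C10H12Cl2O4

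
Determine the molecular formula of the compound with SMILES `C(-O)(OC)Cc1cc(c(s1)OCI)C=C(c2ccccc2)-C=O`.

C17H17IO4S

Heavy atoms from the SMILES: 17 C, 1 I, 4 O, 1 S.
Implicit hydrogens by atom environment:
  6 × C (aromatic): 1 H each → 6
  4 × C (aromatic): no H
  3 × C: 1 H each → 3
  3 × O: no H
  2 × C: 2 H each → 4
  1 × C: 3 H
  1 × C: no H
  1 × I: no H
  1 × O: 1 H
  1 × S (aromatic): no H
  Total hydrogens = 17.
Molecular formula: C17H17IO4S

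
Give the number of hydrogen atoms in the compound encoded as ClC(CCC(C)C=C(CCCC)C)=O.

21

Hydrogens are implicit in SMILES; fill each atom to its normal valence:
  5 × C: 2 H each → 10
  3 × C: 3 H each → 9
  2 × C: 1 H each → 2
  2 × C: no H
  1 × Cl: no H
  1 × O: no H
  Total hydrogens = 21.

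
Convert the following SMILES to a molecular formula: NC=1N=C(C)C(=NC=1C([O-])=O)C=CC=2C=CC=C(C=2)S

C14H12N3O2S-

Heavy atoms from the SMILES: 14 C, 3 N, 2 O, 1 S.
Implicit hydrogens by atom environment:
  6 × C (aromatic): no H
  4 × C (aromatic): 1 H each → 4
  2 × C: 1 H each → 2
  2 × N (aromatic): no H
  1 × C: 3 H
  1 × C: no H
  1 × N: 2 H
  1 × O: no H
  1 × O (charge -1): no H
  1 × S: 1 H
  Total hydrogens = 12.
Net charge -1.
Molecular formula: C14H12N3O2S-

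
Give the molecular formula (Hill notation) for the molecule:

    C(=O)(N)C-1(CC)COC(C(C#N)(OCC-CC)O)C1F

Heavy atoms from the SMILES: 13 C, 1 F, 2 N, 4 O.
Implicit hydrogens by atom environment:
  5 × C: 2 H each → 10
  4 × C: no H
  3 × O: no H
  2 × C: 3 H each → 6
  2 × C: 1 H each → 2
  1 × F: no H
  1 × N: 2 H
  1 × N: no H
  1 × O: 1 H
  Total hydrogens = 21.
Molecular formula: C13H21FN2O4

C13H21FN2O4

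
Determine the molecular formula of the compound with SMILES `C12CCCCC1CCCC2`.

Heavy atoms from the SMILES: 10 C.
Implicit hydrogens by atom environment:
  8 × C: 2 H each → 16
  2 × C: 1 H each → 2
  Total hydrogens = 18.
Molecular formula: C10H18

C10H18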